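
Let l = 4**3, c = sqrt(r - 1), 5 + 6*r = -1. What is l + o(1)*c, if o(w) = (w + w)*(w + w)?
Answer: 64 + 4*I*sqrt(2) ≈ 64.0 + 5.6569*I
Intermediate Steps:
r = -1 (r = -5/6 + (1/6)*(-1) = -5/6 - 1/6 = -1)
c = I*sqrt(2) (c = sqrt(-1 - 1) = sqrt(-2) = I*sqrt(2) ≈ 1.4142*I)
o(w) = 4*w**2 (o(w) = (2*w)*(2*w) = 4*w**2)
l = 64
l + o(1)*c = 64 + (4*1**2)*(I*sqrt(2)) = 64 + (4*1)*(I*sqrt(2)) = 64 + 4*(I*sqrt(2)) = 64 + 4*I*sqrt(2)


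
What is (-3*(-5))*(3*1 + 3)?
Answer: 90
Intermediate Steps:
(-3*(-5))*(3*1 + 3) = 15*(3 + 3) = 15*6 = 90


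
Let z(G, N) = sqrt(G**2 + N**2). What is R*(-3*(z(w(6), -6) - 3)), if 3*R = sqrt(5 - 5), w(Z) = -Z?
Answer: 0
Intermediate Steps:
R = 0 (R = sqrt(5 - 5)/3 = sqrt(0)/3 = (1/3)*0 = 0)
R*(-3*(z(w(6), -6) - 3)) = 0*(-3*(sqrt((-1*6)**2 + (-6)**2) - 3)) = 0*(-3*(sqrt((-6)**2 + 36) - 3)) = 0*(-3*(sqrt(36 + 36) - 3)) = 0*(-3*(sqrt(72) - 3)) = 0*(-3*(6*sqrt(2) - 3)) = 0*(-3*(-3 + 6*sqrt(2))) = 0*(9 - 18*sqrt(2)) = 0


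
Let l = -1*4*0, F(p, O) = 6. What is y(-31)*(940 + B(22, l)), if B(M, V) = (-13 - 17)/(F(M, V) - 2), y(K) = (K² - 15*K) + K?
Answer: 2601675/2 ≈ 1.3008e+6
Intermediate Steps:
y(K) = K² - 14*K
l = 0 (l = -4*0 = 0)
B(M, V) = -15/2 (B(M, V) = (-13 - 17)/(6 - 2) = -30/4 = -30*¼ = -15/2)
y(-31)*(940 + B(22, l)) = (-31*(-14 - 31))*(940 - 15/2) = -31*(-45)*(1865/2) = 1395*(1865/2) = 2601675/2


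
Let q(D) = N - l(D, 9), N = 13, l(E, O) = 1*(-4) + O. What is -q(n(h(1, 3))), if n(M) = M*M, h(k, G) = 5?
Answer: -8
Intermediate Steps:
l(E, O) = -4 + O
n(M) = M**2
q(D) = 8 (q(D) = 13 - (-4 + 9) = 13 - 1*5 = 13 - 5 = 8)
-q(n(h(1, 3))) = -1*8 = -8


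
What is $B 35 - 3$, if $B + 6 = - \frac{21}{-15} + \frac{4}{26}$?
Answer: $- \frac{2062}{13} \approx -158.62$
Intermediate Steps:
$B = - \frac{289}{65}$ ($B = -6 + \left(- \frac{21}{-15} + \frac{4}{26}\right) = -6 + \left(\left(-21\right) \left(- \frac{1}{15}\right) + 4 \cdot \frac{1}{26}\right) = -6 + \left(\frac{7}{5} + \frac{2}{13}\right) = -6 + \frac{101}{65} = - \frac{289}{65} \approx -4.4462$)
$B 35 - 3 = \left(- \frac{289}{65}\right) 35 - 3 = - \frac{2023}{13} + \left(-3 + 0\right) = - \frac{2023}{13} - 3 = - \frac{2062}{13}$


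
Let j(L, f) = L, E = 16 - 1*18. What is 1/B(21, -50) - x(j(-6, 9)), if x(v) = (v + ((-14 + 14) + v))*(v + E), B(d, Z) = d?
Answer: -2015/21 ≈ -95.952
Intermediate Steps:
E = -2 (E = 16 - 18 = -2)
x(v) = 2*v*(-2 + v) (x(v) = (v + ((-14 + 14) + v))*(v - 2) = (v + (0 + v))*(-2 + v) = (v + v)*(-2 + v) = (2*v)*(-2 + v) = 2*v*(-2 + v))
1/B(21, -50) - x(j(-6, 9)) = 1/21 - 2*(-6)*(-2 - 6) = 1/21 - 2*(-6)*(-8) = 1/21 - 1*96 = 1/21 - 96 = -2015/21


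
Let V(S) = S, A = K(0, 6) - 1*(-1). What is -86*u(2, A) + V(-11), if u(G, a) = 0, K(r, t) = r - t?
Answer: -11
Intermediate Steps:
A = -5 (A = (0 - 1*6) - 1*(-1) = (0 - 6) + 1 = -6 + 1 = -5)
-86*u(2, A) + V(-11) = -86*0 - 11 = 0 - 11 = -11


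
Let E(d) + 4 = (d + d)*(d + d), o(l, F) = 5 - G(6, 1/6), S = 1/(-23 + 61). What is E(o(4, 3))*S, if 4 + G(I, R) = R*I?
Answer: 126/19 ≈ 6.6316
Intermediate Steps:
G(I, R) = -4 + I*R (G(I, R) = -4 + R*I = -4 + I*R)
S = 1/38 ≈ 0.026316
o(l, F) = 8 (o(l, F) = 5 - (-4 + 6/6) = 5 - (-4 + 6*(1/6)) = 5 - (-4 + 1) = 5 - 1*(-3) = 5 + 3 = 8)
E(d) = -4 + 4*d**2 (E(d) = -4 + (d + d)*(d + d) = -4 + (2*d)*(2*d) = -4 + 4*d**2)
E(o(4, 3))*S = (-4 + 4*8**2)*(1/38) = (-4 + 4*64)*(1/38) = (-4 + 256)*(1/38) = 252*(1/38) = 126/19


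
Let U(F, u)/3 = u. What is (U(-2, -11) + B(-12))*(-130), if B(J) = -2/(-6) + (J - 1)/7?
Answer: 94250/21 ≈ 4488.1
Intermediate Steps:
U(F, u) = 3*u
B(J) = 4/21 + J/7 (B(J) = -2*(-⅙) + (-1 + J)*(⅐) = ⅓ + (-⅐ + J/7) = 4/21 + J/7)
(U(-2, -11) + B(-12))*(-130) = (3*(-11) + (4/21 + (⅐)*(-12)))*(-130) = (-33 + (4/21 - 12/7))*(-130) = (-33 - 32/21)*(-130) = -725/21*(-130) = 94250/21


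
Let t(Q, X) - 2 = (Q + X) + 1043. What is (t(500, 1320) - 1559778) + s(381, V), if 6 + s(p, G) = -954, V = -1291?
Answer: -1557873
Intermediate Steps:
s(p, G) = -960 (s(p, G) = -6 - 954 = -960)
t(Q, X) = 1045 + Q + X (t(Q, X) = 2 + ((Q + X) + 1043) = 2 + (1043 + Q + X) = 1045 + Q + X)
(t(500, 1320) - 1559778) + s(381, V) = ((1045 + 500 + 1320) - 1559778) - 960 = (2865 - 1559778) - 960 = -1556913 - 960 = -1557873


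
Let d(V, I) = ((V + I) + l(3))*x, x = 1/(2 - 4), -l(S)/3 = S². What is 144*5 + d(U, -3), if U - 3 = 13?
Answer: 727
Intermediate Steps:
l(S) = -3*S²
x = -½ (x = 1/(-2) = -½ ≈ -0.50000)
U = 16 (U = 3 + 13 = 16)
d(V, I) = 27/2 - I/2 - V/2 (d(V, I) = ((V + I) - 3*3²)*(-½) = ((I + V) - 3*9)*(-½) = ((I + V) - 27)*(-½) = (-27 + I + V)*(-½) = 27/2 - I/2 - V/2)
144*5 + d(U, -3) = 144*5 + (27/2 - ½*(-3) - ½*16) = 720 + (27/2 + 3/2 - 8) = 720 + 7 = 727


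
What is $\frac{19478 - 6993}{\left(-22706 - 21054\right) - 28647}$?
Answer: $- \frac{12485}{72407} \approx -0.17243$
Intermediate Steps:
$\frac{19478 - 6993}{\left(-22706 - 21054\right) - 28647} = \frac{12485}{\left(-22706 - 21054\right) - 28647} = \frac{12485}{-43760 - 28647} = \frac{12485}{-72407} = 12485 \left(- \frac{1}{72407}\right) = - \frac{12485}{72407}$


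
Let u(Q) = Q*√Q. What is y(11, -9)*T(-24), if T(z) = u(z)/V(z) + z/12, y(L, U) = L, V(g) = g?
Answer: -22 + 22*I*√6 ≈ -22.0 + 53.889*I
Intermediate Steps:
u(Q) = Q^(3/2)
T(z) = √z + z/12 (T(z) = z^(3/2)/z + z/12 = √z + z*(1/12) = √z + z/12)
y(11, -9)*T(-24) = 11*(√(-24) + (1/12)*(-24)) = 11*(2*I*√6 - 2) = 11*(-2 + 2*I*√6) = -22 + 22*I*√6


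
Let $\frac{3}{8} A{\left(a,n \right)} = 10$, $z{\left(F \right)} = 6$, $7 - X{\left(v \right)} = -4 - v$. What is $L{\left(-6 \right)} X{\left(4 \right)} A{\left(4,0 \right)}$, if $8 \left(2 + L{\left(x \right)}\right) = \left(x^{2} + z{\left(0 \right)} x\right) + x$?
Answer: $-1100$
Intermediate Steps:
$X{\left(v \right)} = 11 + v$ ($X{\left(v \right)} = 7 - \left(-4 - v\right) = 7 + \left(4 + v\right) = 11 + v$)
$A{\left(a,n \right)} = \frac{80}{3}$ ($A{\left(a,n \right)} = \frac{8}{3} \cdot 10 = \frac{80}{3}$)
$L{\left(x \right)} = -2 + \frac{x^{2}}{8} + \frac{7 x}{8}$ ($L{\left(x \right)} = -2 + \frac{\left(x^{2} + 6 x\right) + x}{8} = -2 + \frac{x^{2} + 7 x}{8} = -2 + \left(\frac{x^{2}}{8} + \frac{7 x}{8}\right) = -2 + \frac{x^{2}}{8} + \frac{7 x}{8}$)
$L{\left(-6 \right)} X{\left(4 \right)} A{\left(4,0 \right)} = \left(-2 + \frac{\left(-6\right)^{2}}{8} + \frac{7}{8} \left(-6\right)\right) \left(11 + 4\right) \frac{80}{3} = \left(-2 + \frac{1}{8} \cdot 36 - \frac{21}{4}\right) 15 \cdot \frac{80}{3} = \left(-2 + \frac{9}{2} - \frac{21}{4}\right) 15 \cdot \frac{80}{3} = \left(- \frac{11}{4}\right) 15 \cdot \frac{80}{3} = \left(- \frac{165}{4}\right) \frac{80}{3} = -1100$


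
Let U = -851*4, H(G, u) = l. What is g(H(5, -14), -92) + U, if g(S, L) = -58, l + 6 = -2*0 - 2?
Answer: -3462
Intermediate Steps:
l = -8 (l = -6 + (-2*0 - 2) = -6 + (0 - 2) = -6 - 2 = -8)
H(G, u) = -8
U = -3404
g(H(5, -14), -92) + U = -58 - 3404 = -3462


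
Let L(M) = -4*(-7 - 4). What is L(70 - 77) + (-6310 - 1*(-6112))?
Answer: -154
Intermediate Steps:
L(M) = 44 (L(M) = -4*(-11) = 44)
L(70 - 77) + (-6310 - 1*(-6112)) = 44 + (-6310 - 1*(-6112)) = 44 + (-6310 + 6112) = 44 - 198 = -154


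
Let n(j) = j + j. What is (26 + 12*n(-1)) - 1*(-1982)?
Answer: 1984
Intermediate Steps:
n(j) = 2*j
(26 + 12*n(-1)) - 1*(-1982) = (26 + 12*(2*(-1))) - 1*(-1982) = (26 + 12*(-2)) + 1982 = (26 - 24) + 1982 = 2 + 1982 = 1984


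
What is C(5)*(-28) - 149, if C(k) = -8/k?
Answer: -521/5 ≈ -104.20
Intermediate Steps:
C(5)*(-28) - 149 = -8/5*(-28) - 149 = 224/5 - 149 = -521/5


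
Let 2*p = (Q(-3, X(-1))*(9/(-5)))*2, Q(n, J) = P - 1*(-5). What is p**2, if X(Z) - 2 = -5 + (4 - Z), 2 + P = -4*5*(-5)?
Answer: 859329/25 ≈ 34373.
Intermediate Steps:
P = 98 (P = -2 - 4*5*(-5) = -2 - 20*(-5) = -2 + 100 = 98)
X(Z) = 1 - Z (X(Z) = 2 + (-5 + (4 - Z)) = 2 + (-1 - Z) = 1 - Z)
Q(n, J) = 103 (Q(n, J) = 98 - 1*(-5) = 98 + 5 = 103)
p = -927/5 (p = ((103*(9/(-5)))*2)/2 = ((103*(9*(-1/5)))*2)/2 = ((103*(-9/5))*2)/2 = (-927/5*2)/2 = (1/2)*(-1854/5) = -927/5 ≈ -185.40)
p**2 = (-927/5)**2 = 859329/25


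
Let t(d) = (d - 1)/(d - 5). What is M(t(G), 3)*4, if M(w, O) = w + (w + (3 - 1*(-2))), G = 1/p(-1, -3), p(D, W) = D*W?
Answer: 148/7 ≈ 21.143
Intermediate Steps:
G = ⅓ (G = 1/(-1*(-3)) = 1/3 = ⅓ ≈ 0.33333)
t(d) = (-1 + d)/(-5 + d)
M(w, O) = 5 + 2*w (M(w, O) = w + (w + (3 + 2)) = w + (w + 5) = w + (5 + w) = 5 + 2*w)
M(t(G), 3)*4 = (5 + 2*((-1 + ⅓)/(-5 + ⅓)))*4 = (5 + 2*(-⅔/(-14/3)))*4 = (5 + 2*(-3/14*(-⅔)))*4 = (5 + 2*(⅐))*4 = (5 + 2/7)*4 = (37/7)*4 = 148/7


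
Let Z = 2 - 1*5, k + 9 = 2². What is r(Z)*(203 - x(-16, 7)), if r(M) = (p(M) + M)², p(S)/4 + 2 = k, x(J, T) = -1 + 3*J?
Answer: 242172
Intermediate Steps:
k = -5 (k = -9 + 2² = -9 + 4 = -5)
p(S) = -28 (p(S) = -8 + 4*(-5) = -8 - 20 = -28)
Z = -3 (Z = 2 - 5 = -3)
r(M) = (-28 + M)²
r(Z)*(203 - x(-16, 7)) = (-28 - 3)²*(203 - (-1 + 3*(-16))) = (-31)²*(203 - (-1 - 48)) = 961*(203 - 1*(-49)) = 961*(203 + 49) = 961*252 = 242172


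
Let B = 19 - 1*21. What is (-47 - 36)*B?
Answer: 166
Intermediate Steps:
B = -2 (B = 19 - 21 = -2)
(-47 - 36)*B = (-47 - 36)*(-2) = -83*(-2) = 166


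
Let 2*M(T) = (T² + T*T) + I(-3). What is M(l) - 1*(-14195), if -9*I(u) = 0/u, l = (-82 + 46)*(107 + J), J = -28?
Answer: 8102531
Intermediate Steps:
l = -2844 (l = (-82 + 46)*(107 - 28) = -36*79 = -2844)
I(u) = 0 (I(u) = -0/u = -⅑*0 = 0)
M(T) = T² (M(T) = ((T² + T*T) + 0)/2 = ((T² + T²) + 0)/2 = (2*T² + 0)/2 = (2*T²)/2 = T²)
M(l) - 1*(-14195) = (-2844)² - 1*(-14195) = 8088336 + 14195 = 8102531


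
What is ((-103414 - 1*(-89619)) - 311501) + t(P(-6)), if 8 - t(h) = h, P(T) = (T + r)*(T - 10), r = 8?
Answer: -325256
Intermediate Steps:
P(T) = (-10 + T)*(8 + T) (P(T) = (T + 8)*(T - 10) = (8 + T)*(-10 + T) = (-10 + T)*(8 + T))
t(h) = 8 - h
((-103414 - 1*(-89619)) - 311501) + t(P(-6)) = ((-103414 - 1*(-89619)) - 311501) + (8 - (-80 + (-6)**2 - 2*(-6))) = ((-103414 + 89619) - 311501) + (8 - (-80 + 36 + 12)) = (-13795 - 311501) + (8 - 1*(-32)) = -325296 + (8 + 32) = -325296 + 40 = -325256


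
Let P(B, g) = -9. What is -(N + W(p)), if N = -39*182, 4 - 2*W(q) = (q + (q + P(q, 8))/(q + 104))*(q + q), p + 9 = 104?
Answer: 3216249/199 ≈ 16162.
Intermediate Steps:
p = 95 (p = -9 + 104 = 95)
W(q) = 2 - q*(q + (-9 + q)/(104 + q)) (W(q) = 2 - (q + (q - 9)/(q + 104))*(q + q)/2 = 2 - (q + (-9 + q)/(104 + q))*2*q/2 = 2 - q*(q + (-9 + q)/(104 + q)))
N = -7098
-(N + W(p)) = -(-7098 + (208 - 1*95³ - 105*95² + 11*95)/(104 + 95)) = -(-7098 + (208 - 1*857375 - 105*9025 + 1045)/199) = -(-7098 + (208 - 857375 - 947625 + 1045)/199) = -(-7098 + (1/199)*(-1803747)) = -(-7098 - 1803747/199) = -1*(-3216249/199) = 3216249/199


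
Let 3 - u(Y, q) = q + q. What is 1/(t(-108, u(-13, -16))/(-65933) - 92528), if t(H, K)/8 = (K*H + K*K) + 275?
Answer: -65933/6100630384 ≈ -1.0808e-5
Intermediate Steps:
u(Y, q) = 3 - 2*q (u(Y, q) = 3 - (q + q) = 3 - 2*q)
t(H, K) = 2200 + 8*K² + 8*H*K (t(H, K) = 8*((K*H + K*K) + 275) = 8*((H*K + K²) + 275) = 8*((K² + H*K) + 275) = 8*(275 + K² + H*K) = 2200 + 8*K² + 8*H*K)
1/(t(-108, u(-13, -16))/(-65933) - 92528) = 1/((2200 + 8*(3 - 2*(-16))² + 8*(-108)*(3 - 2*(-16)))/(-65933) - 92528) = 1/((2200 + 8*(3 + 32)² + 8*(-108)*(3 + 32))*(-1/65933) - 92528) = 1/((2200 + 8*35² + 8*(-108)*35)*(-1/65933) - 92528) = 1/((2200 + 8*1225 - 30240)*(-1/65933) - 92528) = 1/((2200 + 9800 - 30240)*(-1/65933) - 92528) = 1/(-18240*(-1/65933) - 92528) = 1/(18240/65933 - 92528) = 1/(-6100630384/65933) = -65933/6100630384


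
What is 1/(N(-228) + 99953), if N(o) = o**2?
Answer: 1/151937 ≈ 6.5817e-6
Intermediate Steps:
1/(N(-228) + 99953) = 1/((-228)**2 + 99953) = 1/(51984 + 99953) = 1/151937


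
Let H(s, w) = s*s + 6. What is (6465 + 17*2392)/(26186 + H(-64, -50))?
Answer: 47129/30288 ≈ 1.5560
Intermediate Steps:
H(s, w) = 6 + s**2 (H(s, w) = s**2 + 6 = 6 + s**2)
(6465 + 17*2392)/(26186 + H(-64, -50)) = (6465 + 17*2392)/(26186 + (6 + (-64)**2)) = (6465 + 40664)/(26186 + (6 + 4096)) = 47129/(26186 + 4102) = 47129/30288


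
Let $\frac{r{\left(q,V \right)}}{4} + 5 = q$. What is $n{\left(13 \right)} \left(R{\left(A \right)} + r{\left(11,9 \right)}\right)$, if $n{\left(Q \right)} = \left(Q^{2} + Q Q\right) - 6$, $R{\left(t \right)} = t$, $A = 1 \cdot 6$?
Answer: $9960$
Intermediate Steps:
$A = 6$
$r{\left(q,V \right)} = -20 + 4 q$
$n{\left(Q \right)} = -6 + 2 Q^{2}$ ($n{\left(Q \right)} = \left(Q^{2} + Q^{2}\right) - 6 = 2 Q^{2} - 6 = -6 + 2 Q^{2}$)
$n{\left(13 \right)} \left(R{\left(A \right)} + r{\left(11,9 \right)}\right) = \left(-6 + 2 \cdot 13^{2}\right) \left(6 + \left(-20 + 4 \cdot 11\right)\right) = \left(-6 + 2 \cdot 169\right) \left(6 + \left(-20 + 44\right)\right) = \left(-6 + 338\right) \left(6 + 24\right) = 332 \cdot 30 = 9960$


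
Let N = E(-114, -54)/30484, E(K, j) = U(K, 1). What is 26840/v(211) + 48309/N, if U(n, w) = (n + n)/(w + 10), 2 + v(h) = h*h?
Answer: -60097559559807/845861 ≈ -7.1049e+7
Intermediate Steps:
v(h) = -2 + h² (v(h) = -2 + h*h = -2 + h²)
U(n, w) = 2*n/(10 + w) (U(n, w) = (2*n)/(10 + w) = 2*n/(10 + w))
E(K, j) = 2*K/11 (E(K, j) = 2*K/(10 + 1) = 2*K/11)
N = -57/83831 (N = ((2/11)*(-114))/30484 = -228/11*1/30484 = -57/83831 ≈ -0.00067994)
26840/v(211) + 48309/N = 26840/(-2 + 211²) + 48309/(-57/83831) = 26840/(-2 + 44521) + 48309*(-83831/57) = 26840/44519 - 1349930593/19 = -60097559559807/845861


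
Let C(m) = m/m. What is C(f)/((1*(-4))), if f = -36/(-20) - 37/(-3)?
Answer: -¼ ≈ -0.25000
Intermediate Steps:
f = 212/15 (f = -36*(-1/20) - 37*(-⅓) = 9/5 + 37/3 = 212/15 ≈ 14.133)
C(m) = 1
C(f)/((1*(-4))) = 1/(1*(-4)) = 1/(-4) = 1*(-¼) = -¼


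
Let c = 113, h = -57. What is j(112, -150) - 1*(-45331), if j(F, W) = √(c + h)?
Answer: 45331 + 2*√14 ≈ 45339.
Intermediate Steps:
j(F, W) = 2*√14 (j(F, W) = √(113 - 57) = √56 = 2*√14)
j(112, -150) - 1*(-45331) = 2*√14 - 1*(-45331) = 2*√14 + 45331 = 45331 + 2*√14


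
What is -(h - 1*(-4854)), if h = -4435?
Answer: -419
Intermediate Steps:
-(h - 1*(-4854)) = -(-4435 - 1*(-4854)) = -(-4435 + 4854) = -1*419 = -419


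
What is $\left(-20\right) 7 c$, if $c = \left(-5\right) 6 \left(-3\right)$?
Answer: $-12600$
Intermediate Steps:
$c = 90$ ($c = \left(-30\right) \left(-3\right) = 90$)
$\left(-20\right) 7 c = \left(-20\right) 7 \cdot 90 = \left(-140\right) 90 = -12600$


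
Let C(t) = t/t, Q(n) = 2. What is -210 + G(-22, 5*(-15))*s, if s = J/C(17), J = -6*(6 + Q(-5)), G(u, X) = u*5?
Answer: 5070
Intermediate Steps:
G(u, X) = 5*u
C(t) = 1
J = -48 (J = -6*(6 + 2) = -6*8 = -48)
s = -48 (s = -48/1 = -48*1 = -48)
-210 + G(-22, 5*(-15))*s = -210 + (5*(-22))*(-48) = -210 - 110*(-48) = -210 + 5280 = 5070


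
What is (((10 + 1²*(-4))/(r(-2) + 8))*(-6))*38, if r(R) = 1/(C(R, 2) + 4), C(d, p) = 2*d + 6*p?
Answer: -16416/97 ≈ -169.24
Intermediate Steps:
r(R) = 1/(16 + 2*R) (r(R) = 1/((2*R + 6*2) + 4) = 1/((2*R + 12) + 4) = 1/((12 + 2*R) + 4) = 1/(16 + 2*R))
(((10 + 1²*(-4))/(r(-2) + 8))*(-6))*38 = (((10 + 1²*(-4))/(1/(2*(8 - 2)) + 8))*(-6))*38 = (((10 + 1*(-4))/((½)/6 + 8))*(-6))*38 = (((10 - 4)/((½)*(⅙) + 8))*(-6))*38 = ((6/(1/12 + 8))*(-6))*38 = ((6/(97/12))*(-6))*38 = ((6*(12/97))*(-6))*38 = ((72/97)*(-6))*38 = -432/97*38 = -16416/97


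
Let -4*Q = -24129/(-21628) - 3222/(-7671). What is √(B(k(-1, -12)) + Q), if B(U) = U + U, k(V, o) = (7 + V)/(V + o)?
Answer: I*√675544303604971671/718936348 ≈ 1.1432*I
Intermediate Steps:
k(V, o) = (7 + V)/(V + o)
B(U) = 2*U
Q = -84926325/221211184 (Q = -(-24129/(-21628) - 3222/(-7671))/4 = -(-24129*(-1/21628) - 3222*(-1/7671))/4 = -(24129/21628 + 1074/2557)/4 = -¼*84926325/55302796 = -84926325/221211184 ≈ -0.38391)
√(B(k(-1, -12)) + Q) = √(2*((7 - 1)/(-1 - 12)) - 84926325/221211184) = √(2*(6/(-13)) - 84926325/221211184) = √(2*(-1/13*6) - 84926325/221211184) = √(2*(-6/13) - 84926325/221211184) = √(-12/13 - 84926325/221211184) = √(-3758576433/2875745392) = I*√675544303604971671/718936348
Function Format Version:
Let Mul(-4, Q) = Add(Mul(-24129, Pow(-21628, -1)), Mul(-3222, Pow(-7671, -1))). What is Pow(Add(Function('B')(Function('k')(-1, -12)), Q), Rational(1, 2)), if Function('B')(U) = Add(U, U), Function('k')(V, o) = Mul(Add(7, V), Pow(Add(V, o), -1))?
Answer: Mul(Rational(1, 718936348), I, Pow(675544303604971671, Rational(1, 2))) ≈ Mul(1.1432, I)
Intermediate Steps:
Function('k')(V, o) = Mul(Pow(Add(V, o), -1), Add(7, V))
Function('B')(U) = Mul(2, U)
Q = Rational(-84926325, 221211184) (Q = Mul(Rational(-1, 4), Add(Mul(-24129, Pow(-21628, -1)), Mul(-3222, Pow(-7671, -1)))) = Mul(Rational(-1, 4), Add(Mul(-24129, Rational(-1, 21628)), Mul(-3222, Rational(-1, 7671)))) = Mul(Rational(-1, 4), Add(Rational(24129, 21628), Rational(1074, 2557))) = Mul(Rational(-1, 4), Rational(84926325, 55302796)) = Rational(-84926325, 221211184) ≈ -0.38391)
Pow(Add(Function('B')(Function('k')(-1, -12)), Q), Rational(1, 2)) = Pow(Add(Mul(2, Mul(Pow(Add(-1, -12), -1), Add(7, -1))), Rational(-84926325, 221211184)), Rational(1, 2)) = Pow(Add(Mul(2, Mul(Pow(-13, -1), 6)), Rational(-84926325, 221211184)), Rational(1, 2)) = Pow(Add(Mul(2, Mul(Rational(-1, 13), 6)), Rational(-84926325, 221211184)), Rational(1, 2)) = Pow(Add(Mul(2, Rational(-6, 13)), Rational(-84926325, 221211184)), Rational(1, 2)) = Pow(Add(Rational(-12, 13), Rational(-84926325, 221211184)), Rational(1, 2)) = Pow(Rational(-3758576433, 2875745392), Rational(1, 2)) = Mul(Rational(1, 718936348), I, Pow(675544303604971671, Rational(1, 2)))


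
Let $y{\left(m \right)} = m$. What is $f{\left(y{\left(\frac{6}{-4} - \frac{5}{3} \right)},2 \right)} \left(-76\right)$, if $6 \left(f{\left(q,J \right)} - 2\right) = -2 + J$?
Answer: $-152$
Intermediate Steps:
$f{\left(q,J \right)} = \frac{5}{3} + \frac{J}{6}$ ($f{\left(q,J \right)} = 2 + \frac{-2 + J}{6} = 2 + \left(- \frac{1}{3} + \frac{J}{6}\right) = \frac{5}{3} + \frac{J}{6}$)
$f{\left(y{\left(\frac{6}{-4} - \frac{5}{3} \right)},2 \right)} \left(-76\right) = \left(\frac{5}{3} + \frac{1}{6} \cdot 2\right) \left(-76\right) = \left(\frac{5}{3} + \frac{1}{3}\right) \left(-76\right) = 2 \left(-76\right) = -152$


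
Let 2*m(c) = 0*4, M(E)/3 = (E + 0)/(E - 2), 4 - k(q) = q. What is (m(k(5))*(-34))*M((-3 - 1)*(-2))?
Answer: 0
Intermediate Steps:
k(q) = 4 - q
M(E) = 3*E/(-2 + E) (M(E) = 3*((E + 0)/(E - 2)) = 3*(E/(-2 + E)) = 3*E/(-2 + E))
m(c) = 0 (m(c) = (0*4)/2 = (1/2)*0 = 0)
(m(k(5))*(-34))*M((-3 - 1)*(-2)) = (0*(-34))*(3*((-3 - 1)*(-2))/(-2 + (-3 - 1)*(-2))) = 0*(3*(-4*(-2))/(-2 - 4*(-2))) = 0*(3*8/(-2 + 8)) = 0*(3*8/6) = 0*(3*8*(1/6)) = 0*4 = 0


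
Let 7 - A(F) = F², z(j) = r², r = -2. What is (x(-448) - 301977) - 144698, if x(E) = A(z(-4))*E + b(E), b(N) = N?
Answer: -443091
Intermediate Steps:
z(j) = 4 (z(j) = (-2)² = 4)
A(F) = 7 - F²
x(E) = -8*E (x(E) = (7 - 1*4²)*E + E = (7 - 1*16)*E + E = (7 - 16)*E + E = -9*E + E = -8*E)
(x(-448) - 301977) - 144698 = (-8*(-448) - 301977) - 144698 = (3584 - 301977) - 144698 = -298393 - 144698 = -443091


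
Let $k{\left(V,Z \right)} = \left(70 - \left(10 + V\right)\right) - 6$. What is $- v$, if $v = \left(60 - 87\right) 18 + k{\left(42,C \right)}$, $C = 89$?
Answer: $474$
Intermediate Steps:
$k{\left(V,Z \right)} = 54 - V$ ($k{\left(V,Z \right)} = \left(60 - V\right) - 6 = 54 - V$)
$v = -474$ ($v = \left(60 - 87\right) 18 + \left(54 - 42\right) = \left(-27\right) 18 + \left(54 - 42\right) = -486 + 12 = -474$)
$- v = \left(-1\right) \left(-474\right) = 474$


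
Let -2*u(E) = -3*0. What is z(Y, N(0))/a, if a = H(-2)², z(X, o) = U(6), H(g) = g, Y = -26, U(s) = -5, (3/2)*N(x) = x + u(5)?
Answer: -5/4 ≈ -1.2500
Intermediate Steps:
u(E) = 0 (u(E) = -(-3)*0/2 = -½*0 = 0)
N(x) = 2*x/3 (N(x) = 2*(x + 0)/3 = 2*x/3)
z(X, o) = -5
a = 4 (a = (-2)² = 4)
z(Y, N(0))/a = -5/4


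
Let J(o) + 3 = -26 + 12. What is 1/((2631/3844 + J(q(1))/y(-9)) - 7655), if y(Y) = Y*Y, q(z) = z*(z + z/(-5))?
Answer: -311364/2383343657 ≈ -0.00013064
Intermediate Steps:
q(z) = 4*z²/5 (q(z) = z*(z + z*(-⅕)) = z*(z - z/5) = z*(4*z/5) = 4*z²/5)
J(o) = -17 (J(o) = -3 + (-26 + 12) = -3 - 14 = -17)
y(Y) = Y²
1/((2631/3844 + J(q(1))/y(-9)) - 7655) = 1/((2631/3844 - 17/((-9)²)) - 7655) = 1/((2631*(1/3844) - 17/81) - 7655) = 1/((2631/3844 - 17*1/81) - 7655) = 1/((2631/3844 - 17/81) - 7655) = 1/(147763/311364 - 7655) = 1/(-2383343657/311364) = -311364/2383343657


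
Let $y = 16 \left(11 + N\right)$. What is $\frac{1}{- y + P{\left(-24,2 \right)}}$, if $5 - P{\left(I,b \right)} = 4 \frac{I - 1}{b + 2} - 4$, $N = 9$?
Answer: $- \frac{1}{286} \approx -0.0034965$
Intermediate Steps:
$P{\left(I,b \right)} = 9 - \frac{4 \left(-1 + I\right)}{2 + b}$ ($P{\left(I,b \right)} = 5 - \left(4 \frac{I - 1}{b + 2} - 4\right) = 5 - \left(4 \frac{-1 + I}{2 + b} - 4\right) = 5 - \left(\frac{4 \left(-1 + I\right)}{2 + b} - 4\right) = 5 - \left(-4 + \frac{4 \left(-1 + I\right)}{2 + b}\right) = 9 - \frac{4 \left(-1 + I\right)}{2 + b}$)
$y = 320$ ($y = 16 \left(11 + 9\right) = 16 \cdot 20 = 320$)
$\frac{1}{- y + P{\left(-24,2 \right)}} = \frac{1}{\left(-1\right) 320 + \frac{22 - -96 + 9 \cdot 2}{2 + 2}} = \frac{1}{-320 + \frac{22 + 96 + 18}{4}} = \frac{1}{-320 + \frac{1}{4} \cdot 136} = \frac{1}{-320 + 34} = \frac{1}{-286} = - \frac{1}{286}$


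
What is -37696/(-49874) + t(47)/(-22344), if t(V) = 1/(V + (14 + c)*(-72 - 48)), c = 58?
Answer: 3618853570153/4787953674504 ≈ 0.75583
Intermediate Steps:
t(V) = 1/(-8640 + V) (t(V) = 1/(V + (14 + 58)*(-72 - 48)) = 1/(V + 72*(-120)) = 1/(V - 8640) = 1/(-8640 + V))
-37696/(-49874) + t(47)/(-22344) = -37696/(-49874) + 1/((-8640 + 47)*(-22344)) = -37696*(-1/49874) - 1/22344/(-8593) = 18848/24937 - 1/8593*(-1/22344) = 18848/24937 + 1/192001992 = 3618853570153/4787953674504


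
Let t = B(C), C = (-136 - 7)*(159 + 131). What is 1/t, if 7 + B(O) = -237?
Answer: -1/244 ≈ -0.0040984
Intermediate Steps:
C = -41470 (C = -143*290 = -41470)
B(O) = -244 (B(O) = -7 - 237 = -244)
t = -244
1/t = 1/(-244) = -1/244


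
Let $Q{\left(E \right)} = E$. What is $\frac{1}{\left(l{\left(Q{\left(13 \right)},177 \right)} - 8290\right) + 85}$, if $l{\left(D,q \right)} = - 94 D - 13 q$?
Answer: $- \frac{1}{11728} \approx -8.5266 \cdot 10^{-5}$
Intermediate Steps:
$\frac{1}{\left(l{\left(Q{\left(13 \right)},177 \right)} - 8290\right) + 85} = \frac{1}{\left(\left(\left(-94\right) 13 - 2301\right) - 8290\right) + 85} = \frac{1}{\left(\left(-1222 - 2301\right) - 8290\right) + 85} = \frac{1}{\left(-3523 - 8290\right) + 85} = \frac{1}{-11813 + 85} = \frac{1}{-11728} = - \frac{1}{11728}$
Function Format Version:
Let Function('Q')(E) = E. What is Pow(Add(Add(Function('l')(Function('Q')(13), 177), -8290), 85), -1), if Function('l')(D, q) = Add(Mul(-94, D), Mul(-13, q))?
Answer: Rational(-1, 11728) ≈ -8.5266e-5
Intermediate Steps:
Pow(Add(Add(Function('l')(Function('Q')(13), 177), -8290), 85), -1) = Pow(Add(Add(Add(Mul(-94, 13), Mul(-13, 177)), -8290), 85), -1) = Pow(Add(Add(Add(-1222, -2301), -8290), 85), -1) = Pow(Add(Add(-3523, -8290), 85), -1) = Pow(Add(-11813, 85), -1) = Pow(-11728, -1) = Rational(-1, 11728)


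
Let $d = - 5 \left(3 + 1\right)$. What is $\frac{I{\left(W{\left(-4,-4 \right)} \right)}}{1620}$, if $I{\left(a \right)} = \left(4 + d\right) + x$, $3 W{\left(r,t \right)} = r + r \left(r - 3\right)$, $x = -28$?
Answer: $- \frac{11}{405} \approx -0.02716$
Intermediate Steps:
$d = -20$ ($d = \left(-5\right) 4 = -20$)
$W{\left(r,t \right)} = \frac{r}{3} + \frac{r \left(-3 + r\right)}{3}$ ($W{\left(r,t \right)} = \frac{r + r \left(r - 3\right)}{3} = \frac{r + r \left(-3 + r\right)}{3} = \frac{r}{3} + \frac{r \left(-3 + r\right)}{3}$)
$I{\left(a \right)} = -44$ ($I{\left(a \right)} = \left(4 - 20\right) - 28 = -16 - 28 = -44$)
$\frac{I{\left(W{\left(-4,-4 \right)} \right)}}{1620} = - \frac{44}{1620} = \left(-44\right) \frac{1}{1620} = - \frac{11}{405}$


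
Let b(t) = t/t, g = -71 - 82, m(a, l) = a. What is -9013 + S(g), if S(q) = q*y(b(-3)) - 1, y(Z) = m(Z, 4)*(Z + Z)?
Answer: -9320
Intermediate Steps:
g = -153
b(t) = 1
y(Z) = 2*Z² (y(Z) = Z*(Z + Z) = Z*(2*Z) = 2*Z²)
S(q) = -1 + 2*q (S(q) = q*(2*1²) - 1 = q*(2*1) - 1 = q*2 - 1 = 2*q - 1 = -1 + 2*q)
-9013 + S(g) = -9013 + (-1 + 2*(-153)) = -9013 + (-1 - 306) = -9013 - 307 = -9320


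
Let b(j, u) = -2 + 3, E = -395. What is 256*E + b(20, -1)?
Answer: -101119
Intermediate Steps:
b(j, u) = 1
256*E + b(20, -1) = 256*(-395) + 1 = -101120 + 1 = -101119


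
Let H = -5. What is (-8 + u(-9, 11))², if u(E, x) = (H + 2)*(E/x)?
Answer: 3721/121 ≈ 30.752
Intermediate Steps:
u(E, x) = -3*E/x (u(E, x) = (-5 + 2)*(E/x) = -3*E/x)
(-8 + u(-9, 11))² = (-8 - 3*(-9)/11)² = (-8 - 3*(-9)*1/11)² = (-8 + 27/11)² = (-61/11)² = 3721/121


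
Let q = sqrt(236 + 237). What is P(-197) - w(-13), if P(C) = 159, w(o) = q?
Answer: 159 - sqrt(473) ≈ 137.25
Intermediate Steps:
q = sqrt(473) ≈ 21.749
w(o) = sqrt(473)
P(-197) - w(-13) = 159 - sqrt(473)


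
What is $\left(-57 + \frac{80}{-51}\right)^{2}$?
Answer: $\frac{8922169}{2601} \approx 3430.3$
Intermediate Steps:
$\left(-57 + \frac{80}{-51}\right)^{2} = \left(-57 + 80 \left(- \frac{1}{51}\right)\right)^{2} = \left(-57 - \frac{80}{51}\right)^{2} = \left(- \frac{2987}{51}\right)^{2} = \frac{8922169}{2601}$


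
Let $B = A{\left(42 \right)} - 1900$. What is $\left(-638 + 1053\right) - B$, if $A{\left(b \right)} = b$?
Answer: $2273$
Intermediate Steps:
$B = -1858$ ($B = 42 - 1900 = -1858$)
$\left(-638 + 1053\right) - B = \left(-638 + 1053\right) - -1858 = 415 + 1858 = 2273$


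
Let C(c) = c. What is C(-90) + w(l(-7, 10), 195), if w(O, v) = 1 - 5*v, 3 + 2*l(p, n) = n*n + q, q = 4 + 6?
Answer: -1064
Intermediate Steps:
q = 10
l(p, n) = 7/2 + n²/2 (l(p, n) = -3/2 + (n*n + 10)/2 = -3/2 + (n² + 10)/2 = -3/2 + (10 + n²)/2 = -3/2 + (5 + n²/2) = 7/2 + n²/2)
C(-90) + w(l(-7, 10), 195) = -90 + (1 - 5*195) = -90 + (1 - 975) = -90 - 974 = -1064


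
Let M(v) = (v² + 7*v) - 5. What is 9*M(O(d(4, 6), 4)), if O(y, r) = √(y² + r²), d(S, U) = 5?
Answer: 324 + 63*√41 ≈ 727.40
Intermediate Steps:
O(y, r) = √(r² + y²)
M(v) = -5 + v² + 7*v
9*M(O(d(4, 6), 4)) = 9*(-5 + (√(4² + 5²))² + 7*√(4² + 5²)) = 9*(-5 + (√(16 + 25))² + 7*√(16 + 25)) = 9*(-5 + (√41)² + 7*√41) = 9*(-5 + 41 + 7*√41) = 9*(36 + 7*√41) = 324 + 63*√41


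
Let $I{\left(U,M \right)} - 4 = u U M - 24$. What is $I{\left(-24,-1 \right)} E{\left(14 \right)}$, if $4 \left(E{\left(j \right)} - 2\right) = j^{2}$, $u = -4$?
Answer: $-5916$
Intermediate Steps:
$I{\left(U,M \right)} = -20 - 4 M U$ ($I{\left(U,M \right)} = 4 + \left(- 4 U M - 24\right) = 4 - \left(24 + 4 M U\right) = -20 - 4 M U$)
$E{\left(j \right)} = 2 + \frac{j^{2}}{4}$
$I{\left(-24,-1 \right)} E{\left(14 \right)} = \left(-20 - \left(-4\right) \left(-24\right)\right) \left(2 + \frac{14^{2}}{4}\right) = \left(-20 - 96\right) \left(2 + \frac{1}{4} \cdot 196\right) = - 116 \left(2 + 49\right) = \left(-116\right) 51 = -5916$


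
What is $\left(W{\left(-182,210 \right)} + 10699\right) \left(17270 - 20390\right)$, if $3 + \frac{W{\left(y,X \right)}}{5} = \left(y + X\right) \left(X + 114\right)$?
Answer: $-174857280$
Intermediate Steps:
$W{\left(y,X \right)} = -15 + 5 \left(114 + X\right) \left(X + y\right)$ ($W{\left(y,X \right)} = -15 + 5 \left(y + X\right) \left(X + 114\right) = -15 + 5 \left(X + y\right) \left(114 + X\right) = -15 + 5 \left(114 + X\right) \left(X + y\right)$)
$\left(W{\left(-182,210 \right)} + 10699\right) \left(17270 - 20390\right) = \left(\left(-15 + 5 \cdot 210^{2} + 570 \cdot 210 + 570 \left(-182\right) + 5 \cdot 210 \left(-182\right)\right) + 10699\right) \left(17270 - 20390\right) = \left(\left(-15 + 5 \cdot 44100 + 119700 - 103740 - 191100\right) + 10699\right) \left(-3120\right) = \left(\left(-15 + 220500 + 119700 - 103740 - 191100\right) + 10699\right) \left(-3120\right) = \left(45345 + 10699\right) \left(-3120\right) = 56044 \left(-3120\right) = -174857280$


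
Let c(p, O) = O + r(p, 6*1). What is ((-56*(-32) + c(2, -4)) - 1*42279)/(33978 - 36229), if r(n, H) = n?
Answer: 40489/2251 ≈ 17.987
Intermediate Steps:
c(p, O) = O + p
((-56*(-32) + c(2, -4)) - 1*42279)/(33978 - 36229) = ((-56*(-32) + (-4 + 2)) - 1*42279)/(33978 - 36229) = ((1792 - 2) - 42279)/(-2251) = (1790 - 42279)*(-1/2251) = -40489*(-1/2251) = 40489/2251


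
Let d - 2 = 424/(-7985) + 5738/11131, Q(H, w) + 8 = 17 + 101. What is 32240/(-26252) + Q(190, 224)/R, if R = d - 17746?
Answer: -6387650809014395/5175135472205101 ≈ -1.2343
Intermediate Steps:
Q(H, w) = 110 (Q(H, w) = -8 + (17 + 101) = -8 + 118 = 110)
d = 218860456/88881035 (d = 2 + (424/(-7985) + 5738/11131) = 2 + (424*(-1/7985) + 5738*(1/11131)) = 2 + (-424/7985 + 5738/11131) = 2 + 41098386/88881035 = 218860456/88881035 ≈ 2.4624)
R = -1577063986654/88881035 (R = 218860456/88881035 - 17746 = -1577063986654/88881035 ≈ -17744.)
32240/(-26252) + Q(190, 224)/R = 32240/(-26252) + 110/(-1577063986654/88881035) = 32240*(-1/26252) + 110*(-88881035/1577063986654) = -8060/6563 - 4888456925/788531993327 = -6387650809014395/5175135472205101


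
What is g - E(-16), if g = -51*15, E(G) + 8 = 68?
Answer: -825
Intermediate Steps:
E(G) = 60 (E(G) = -8 + 68 = 60)
g = -765
g - E(-16) = -765 - 1*60 = -765 - 60 = -825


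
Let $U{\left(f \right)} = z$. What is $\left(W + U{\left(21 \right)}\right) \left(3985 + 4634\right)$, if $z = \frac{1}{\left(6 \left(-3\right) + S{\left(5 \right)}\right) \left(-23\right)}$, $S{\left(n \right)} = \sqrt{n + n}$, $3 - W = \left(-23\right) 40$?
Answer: $\frac{28726799478}{3611} + \frac{8619 \sqrt{10}}{7222} \approx 7.9554 \cdot 10^{6}$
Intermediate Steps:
$W = 923$ ($W = 3 - \left(-23\right) 40 = 3 - -920 = 3 + 920 = 923$)
$S{\left(n \right)} = \sqrt{2} \sqrt{n}$ ($S{\left(n \right)} = \sqrt{2 n} = \sqrt{2} \sqrt{n}$)
$z = - \frac{1}{23 \left(-18 + \sqrt{10}\right)}$ ($z = \frac{1}{\left(6 \left(-3\right) + \sqrt{2} \sqrt{5}\right) \left(-23\right)} = \frac{1}{-18 + \sqrt{10}} \left(- \frac{1}{23}\right) = - \frac{1}{23 \left(-18 + \sqrt{10}\right)} \approx 0.0029303$)
$U{\left(f \right)} = \frac{9}{3611} + \frac{\sqrt{10}}{7222}$
$\left(W + U{\left(21 \right)}\right) \left(3985 + 4634\right) = \left(923 + \left(\frac{9}{3611} + \frac{\sqrt{10}}{7222}\right)\right) \left(3985 + 4634\right) = \left(\frac{3332962}{3611} + \frac{\sqrt{10}}{7222}\right) 8619 = \frac{28726799478}{3611} + \frac{8619 \sqrt{10}}{7222}$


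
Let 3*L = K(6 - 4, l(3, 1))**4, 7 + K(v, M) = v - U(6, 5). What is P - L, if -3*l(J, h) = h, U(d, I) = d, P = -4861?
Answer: -29224/3 ≈ -9741.3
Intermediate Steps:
l(J, h) = -h/3
K(v, M) = -13 + v (K(v, M) = -7 + (v - 1*6) = -7 + (v - 6) = -7 + (-6 + v) = -13 + v)
L = 14641/3 (L = (-13 + (6 - 4))**4/3 = (-13 + 2)**4/3 = (1/3)*(-11)**4 = (1/3)*14641 = 14641/3 ≈ 4880.3)
P - L = -4861 - 1*14641/3 = -4861 - 14641/3 = -29224/3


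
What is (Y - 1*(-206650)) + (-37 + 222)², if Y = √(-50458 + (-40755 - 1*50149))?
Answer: 240875 + I*√141362 ≈ 2.4088e+5 + 375.98*I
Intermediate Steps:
Y = I*√141362 (Y = √(-50458 + (-40755 - 50149)) = √(-50458 - 90904) = √(-141362) = I*√141362 ≈ 375.98*I)
(Y - 1*(-206650)) + (-37 + 222)² = (I*√141362 - 1*(-206650)) + (-37 + 222)² = (I*√141362 + 206650) + 185² = (206650 + I*√141362) + 34225 = 240875 + I*√141362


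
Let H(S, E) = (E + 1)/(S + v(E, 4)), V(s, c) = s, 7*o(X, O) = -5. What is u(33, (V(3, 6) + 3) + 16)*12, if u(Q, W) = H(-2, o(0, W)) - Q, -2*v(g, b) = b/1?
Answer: -2778/7 ≈ -396.86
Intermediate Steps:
o(X, O) = -5/7 (o(X, O) = (⅐)*(-5) = -5/7)
v(g, b) = -b/2 (v(g, b) = -b/(2*1) = -b/2)
H(S, E) = (1 + E)/(-2 + S) (H(S, E) = (E + 1)/(S - ½*4) = (1 + E)/(S - 2) = (1 + E)/(-2 + S))
u(Q, W) = -1/14 - Q (u(Q, W) = (1 - 5/7)/(-2 - 2) - Q = (2/7)/(-4) - Q = -¼*2/7 - Q = -1/14 - Q)
u(33, (V(3, 6) + 3) + 16)*12 = (-1/14 - 1*33)*12 = (-1/14 - 33)*12 = -463/14*12 = -2778/7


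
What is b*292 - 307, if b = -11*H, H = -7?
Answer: 22177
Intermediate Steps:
b = 77 (b = -11*(-7) = 77)
b*292 - 307 = 77*292 - 307 = 22484 - 307 = 22177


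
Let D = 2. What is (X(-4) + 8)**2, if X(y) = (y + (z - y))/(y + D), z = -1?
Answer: 289/4 ≈ 72.250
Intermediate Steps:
X(y) = -1/(2 + y) (X(y) = (y + (-1 - y))/(y + 2) = -1/(2 + y))
(X(-4) + 8)**2 = (-1/(2 - 4) + 8)**2 = (-1/(-2) + 8)**2 = (-1*(-1/2) + 8)**2 = (1/2 + 8)**2 = (17/2)**2 = 289/4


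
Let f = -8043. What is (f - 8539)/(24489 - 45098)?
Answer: 16582/20609 ≈ 0.80460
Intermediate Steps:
(f - 8539)/(24489 - 45098) = (-8043 - 8539)/(24489 - 45098) = -16582/(-20609) = -16582*(-1/20609) = 16582/20609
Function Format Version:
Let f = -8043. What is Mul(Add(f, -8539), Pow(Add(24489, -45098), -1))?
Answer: Rational(16582, 20609) ≈ 0.80460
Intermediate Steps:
Mul(Add(f, -8539), Pow(Add(24489, -45098), -1)) = Mul(Add(-8043, -8539), Pow(Add(24489, -45098), -1)) = Mul(-16582, Pow(-20609, -1)) = Mul(-16582, Rational(-1, 20609)) = Rational(16582, 20609)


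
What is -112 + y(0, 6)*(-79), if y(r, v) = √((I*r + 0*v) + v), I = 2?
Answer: -112 - 79*√6 ≈ -305.51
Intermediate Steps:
y(r, v) = √(v + 2*r) (y(r, v) = √((2*r + 0*v) + v) = √((2*r + 0) + v) = √(2*r + v) = √(v + 2*r))
-112 + y(0, 6)*(-79) = -112 + √(6 + 2*0)*(-79) = -112 + √(6 + 0)*(-79) = -112 + √6*(-79) = -112 - 79*√6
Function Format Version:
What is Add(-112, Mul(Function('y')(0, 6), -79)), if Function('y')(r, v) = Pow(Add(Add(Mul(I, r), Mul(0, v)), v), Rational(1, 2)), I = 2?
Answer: Add(-112, Mul(-79, Pow(6, Rational(1, 2)))) ≈ -305.51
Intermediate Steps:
Function('y')(r, v) = Pow(Add(v, Mul(2, r)), Rational(1, 2)) (Function('y')(r, v) = Pow(Add(Add(Mul(2, r), Mul(0, v)), v), Rational(1, 2)) = Pow(Add(Add(Mul(2, r), 0), v), Rational(1, 2)) = Pow(Add(Mul(2, r), v), Rational(1, 2)) = Pow(Add(v, Mul(2, r)), Rational(1, 2)))
Add(-112, Mul(Function('y')(0, 6), -79)) = Add(-112, Mul(Pow(Add(6, Mul(2, 0)), Rational(1, 2)), -79)) = Add(-112, Mul(Pow(Add(6, 0), Rational(1, 2)), -79)) = Add(-112, Mul(Pow(6, Rational(1, 2)), -79)) = Add(-112, Mul(-79, Pow(6, Rational(1, 2))))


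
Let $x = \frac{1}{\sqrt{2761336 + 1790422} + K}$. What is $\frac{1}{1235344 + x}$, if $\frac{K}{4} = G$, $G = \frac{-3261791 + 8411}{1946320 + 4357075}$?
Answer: $\frac{8936669662222993935276944}{11039861247213255597346280277199} - \frac{1589311541041 \sqrt{4551758}}{11039861247213255597346280277199} \approx 8.0949 \cdot 10^{-7}$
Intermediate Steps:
$G = - \frac{650676}{1260679}$ ($G = - \frac{3253380}{6303395} = \left(-3253380\right) \frac{1}{6303395} = - \frac{650676}{1260679} \approx -0.51613$)
$K = - \frac{2602704}{1260679}$ ($K = 4 \left(- \frac{650676}{1260679}\right) = - \frac{2602704}{1260679} \approx -2.0645$)
$x = \frac{1}{- \frac{2602704}{1260679} + \sqrt{4551758}}$ ($x = \frac{1}{\sqrt{2761336 + 1790422} - \frac{2602704}{1260679}} = \frac{1}{\sqrt{4551758} - \frac{2602704}{1260679}} = \frac{1}{- \frac{2602704}{1260679} + \sqrt{4551758}} \approx 0.00046917$)
$\frac{1}{1235344 + x} = \frac{1}{1235344 + \left(\frac{1640587138008}{3617077373678794231} + \frac{1589311541041 \sqrt{4551758}}{7234154747357588462}\right)} = \frac{1}{\frac{4468334831111496967638472}{3617077373678794231} + \frac{1589311541041 \sqrt{4551758}}{7234154747357588462}}$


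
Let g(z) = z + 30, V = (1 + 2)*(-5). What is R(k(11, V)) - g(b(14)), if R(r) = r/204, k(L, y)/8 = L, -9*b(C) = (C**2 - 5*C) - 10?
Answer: -2552/153 ≈ -16.680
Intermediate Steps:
b(C) = 10/9 - C**2/9 + 5*C/9 (b(C) = -((C**2 - 5*C) - 10)/9 = -(-10 + C**2 - 5*C)/9 = 10/9 - C**2/9 + 5*C/9)
V = -15 (V = 3*(-5) = -15)
k(L, y) = 8*L
R(r) = r/204 (R(r) = r*(1/204) = r/204)
g(z) = 30 + z
R(k(11, V)) - g(b(14)) = (8*11)/204 - (30 + (10/9 - 1/9*14**2 + (5/9)*14)) = (1/204)*88 - (30 + (10/9 - 1/9*196 + 70/9)) = 22/51 - (30 + (10/9 - 196/9 + 70/9)) = 22/51 - (30 - 116/9) = 22/51 - 1*154/9 = 22/51 - 154/9 = -2552/153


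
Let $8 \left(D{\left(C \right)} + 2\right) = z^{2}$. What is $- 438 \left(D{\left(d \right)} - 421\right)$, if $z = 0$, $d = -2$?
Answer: $185274$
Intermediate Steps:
$D{\left(C \right)} = -2$ ($D{\left(C \right)} = -2 + \frac{0^{2}}{8} = -2 + \frac{1}{8} \cdot 0 = -2 + 0 = -2$)
$- 438 \left(D{\left(d \right)} - 421\right) = - 438 \left(-2 - 421\right) = - 438 \left(-423\right) = \left(-1\right) \left(-185274\right) = 185274$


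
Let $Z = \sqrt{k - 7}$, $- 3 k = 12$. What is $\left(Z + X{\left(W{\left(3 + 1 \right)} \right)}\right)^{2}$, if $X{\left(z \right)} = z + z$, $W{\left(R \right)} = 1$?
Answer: $\left(2 + i \sqrt{11}\right)^{2} \approx -7.0 + 13.266 i$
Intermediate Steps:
$k = -4$ ($k = \left(- \frac{1}{3}\right) 12 = -4$)
$X{\left(z \right)} = 2 z$
$Z = i \sqrt{11}$ ($Z = \sqrt{-4 - 7} = \sqrt{-11} = i \sqrt{11} \approx 3.3166 i$)
$\left(Z + X{\left(W{\left(3 + 1 \right)} \right)}\right)^{2} = \left(i \sqrt{11} + 2 \cdot 1\right)^{2} = \left(i \sqrt{11} + 2\right)^{2} = \left(2 + i \sqrt{11}\right)^{2}$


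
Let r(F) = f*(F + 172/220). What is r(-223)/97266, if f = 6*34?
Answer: -415548/891605 ≈ -0.46607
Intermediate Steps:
f = 204
r(F) = 8772/55 + 204*F (r(F) = 204*(F + 172/220) = 204*(F + 172*(1/220)) = 204*(F + 43/55) = 204*(43/55 + F) = 8772/55 + 204*F)
r(-223)/97266 = (8772/55 + 204*(-223))/97266 = (8772/55 - 45492)*(1/97266) = -2493288/55*1/97266 = -415548/891605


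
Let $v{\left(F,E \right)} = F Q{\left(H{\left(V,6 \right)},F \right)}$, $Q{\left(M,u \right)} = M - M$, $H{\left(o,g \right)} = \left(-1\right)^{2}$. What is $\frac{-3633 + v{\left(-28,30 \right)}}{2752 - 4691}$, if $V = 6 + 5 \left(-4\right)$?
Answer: $\frac{519}{277} \approx 1.8736$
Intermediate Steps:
$V = -14$ ($V = 6 - 20 = -14$)
$H{\left(o,g \right)} = 1$
$Q{\left(M,u \right)} = 0$
$v{\left(F,E \right)} = 0$ ($v{\left(F,E \right)} = F 0 = 0$)
$\frac{-3633 + v{\left(-28,30 \right)}}{2752 - 4691} = \frac{-3633 + 0}{2752 - 4691} = - \frac{3633}{-1939} = \left(-3633\right) \left(- \frac{1}{1939}\right) = \frac{519}{277}$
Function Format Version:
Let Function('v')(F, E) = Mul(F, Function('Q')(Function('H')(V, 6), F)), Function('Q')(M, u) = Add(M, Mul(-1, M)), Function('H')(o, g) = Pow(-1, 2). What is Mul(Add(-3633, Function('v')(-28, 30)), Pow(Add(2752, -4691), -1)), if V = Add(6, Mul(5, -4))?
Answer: Rational(519, 277) ≈ 1.8736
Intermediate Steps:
V = -14 (V = Add(6, -20) = -14)
Function('H')(o, g) = 1
Function('Q')(M, u) = 0
Function('v')(F, E) = 0 (Function('v')(F, E) = Mul(F, 0) = 0)
Mul(Add(-3633, Function('v')(-28, 30)), Pow(Add(2752, -4691), -1)) = Mul(Add(-3633, 0), Pow(Add(2752, -4691), -1)) = Mul(-3633, Pow(-1939, -1)) = Mul(-3633, Rational(-1, 1939)) = Rational(519, 277)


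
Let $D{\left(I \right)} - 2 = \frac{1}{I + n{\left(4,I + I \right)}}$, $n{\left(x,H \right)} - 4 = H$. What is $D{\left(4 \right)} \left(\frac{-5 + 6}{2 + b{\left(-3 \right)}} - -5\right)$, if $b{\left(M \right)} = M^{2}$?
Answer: $\frac{21}{2} \approx 10.5$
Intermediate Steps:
$n{\left(x,H \right)} = 4 + H$
$D{\left(I \right)} = 2 + \frac{1}{4 + 3 I}$ ($D{\left(I \right)} = 2 + \frac{1}{I + \left(4 + \left(I + I\right)\right)} = 2 + \frac{1}{I + \left(4 + 2 I\right)} = 2 + \frac{1}{4 + 3 I}$)
$D{\left(4 \right)} \left(\frac{-5 + 6}{2 + b{\left(-3 \right)}} - -5\right) = \frac{3 \left(3 + 2 \cdot 4\right)}{4 + 3 \cdot 4} \left(\frac{-5 + 6}{2 + \left(-3\right)^{2}} - -5\right) = \frac{3 \left(3 + 8\right)}{4 + 12} \left(1 \frac{1}{2 + 9} + 5\right) = 3 \cdot \frac{1}{16} \cdot 11 \left(1 \cdot \frac{1}{11} + 5\right) = \frac{33 \left(\frac{1}{11} + 5\right)}{16} = \frac{33}{16} \cdot \frac{56}{11} = \frac{21}{2}$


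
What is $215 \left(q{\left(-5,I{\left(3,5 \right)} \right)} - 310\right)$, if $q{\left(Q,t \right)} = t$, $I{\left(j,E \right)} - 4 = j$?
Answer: $-65145$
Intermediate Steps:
$I{\left(j,E \right)} = 4 + j$
$215 \left(q{\left(-5,I{\left(3,5 \right)} \right)} - 310\right) = 215 \left(\left(4 + 3\right) - 310\right) = 215 \left(7 - 310\right) = 215 \left(-303\right) = -65145$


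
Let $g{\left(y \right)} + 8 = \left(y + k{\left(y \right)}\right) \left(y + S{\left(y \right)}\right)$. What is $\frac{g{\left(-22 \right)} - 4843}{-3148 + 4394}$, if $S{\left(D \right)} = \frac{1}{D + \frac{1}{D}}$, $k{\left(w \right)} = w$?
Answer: $- \frac{1882287}{604310} \approx -3.1148$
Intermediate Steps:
$g{\left(y \right)} = -8 + 2 y \left(y + \frac{y}{1 + y^{2}}\right)$ ($g{\left(y \right)} = -8 + \left(y + y\right) \left(y + \frac{y}{1 + y^{2}}\right) = -8 + 2 y \left(y + \frac{y}{1 + y^{2}}\right)$)
$\frac{g{\left(-22 \right)} - 4843}{-3148 + 4394} = \frac{\frac{2 \left(-4 + \left(-22\right)^{4} - 2 \left(-22\right)^{2}\right)}{1 + \left(-22\right)^{2}} - 4843}{-3148 + 4394} = \frac{\frac{2 \left(-4 + 234256 - 968\right)}{1 + 484} - 4843}{1246} = \left(\frac{2 \left(-4 + 234256 - 968\right)}{485} - 4843\right) \frac{1}{1246} = \left(2 \cdot \frac{1}{485} \cdot 233284 - 4843\right) \frac{1}{1246} = \left(\frac{466568}{485} - 4843\right) \frac{1}{1246} = \left(- \frac{1882287}{485}\right) \frac{1}{1246} = - \frac{1882287}{604310}$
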